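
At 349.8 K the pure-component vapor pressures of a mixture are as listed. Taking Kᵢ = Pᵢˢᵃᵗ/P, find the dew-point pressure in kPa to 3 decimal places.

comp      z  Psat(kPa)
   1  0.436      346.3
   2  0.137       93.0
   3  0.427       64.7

Pdew = 107.160 kPa

At the dew point ψ → 1, so Σzᵢ/Kᵢ = 1 with Kᵢ = Pᵢˢᵃᵗ/P ⇒ 1/P = Σzᵢ/Pᵢˢᵃᵗ.
1/P = 0.436/346.3 + 0.137/93.0 + 0.427/64.7 = 0.009332 ⇒ P = 107.160 kPa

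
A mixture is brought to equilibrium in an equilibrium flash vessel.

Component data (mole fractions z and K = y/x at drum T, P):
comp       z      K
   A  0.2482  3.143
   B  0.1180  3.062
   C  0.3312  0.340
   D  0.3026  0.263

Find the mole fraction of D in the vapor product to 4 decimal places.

Iterate (Newton) starting at ψ = 0.5:
  ψ = 0.5000: g = -0.30284, g' = -1.1208 → ψ = 0.2298
  ψ = 0.2298: g = -0.00468, g' = -1.1814 → ψ = 0.2258
Converged at ψ = 0.2258.
Compositions from xᵢ = zᵢ/(1+ψ(Kᵢ−1)), yᵢ = Kᵢxᵢ:
  A: x = 0.1673, y = 0.5257
  B: x = 0.0805, y = 0.2465
  C: x = 0.3892, y = 0.1323
  D: x = 0.3630, y = 0.0955

y_D = 0.0955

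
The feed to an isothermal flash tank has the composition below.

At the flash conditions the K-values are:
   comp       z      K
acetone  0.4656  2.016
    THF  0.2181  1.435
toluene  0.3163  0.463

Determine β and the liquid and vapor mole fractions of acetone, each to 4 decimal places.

Newton–Raphson from β = 0.5:
  β = 0.5000: g = 0.15942, g' = -0.4096 → β = 0.8892
  β = 0.8892: g = -0.00812, g' = -0.4882 → β = 0.8725
  β = 0.8725: g = -0.00007, g' = -0.4797 → β = 0.8724
Converged at β = 0.8724.
Compositions from xᵢ = zᵢ/(1+β(Kᵢ−1)), yᵢ = Kᵢxᵢ:
  acetone: x = 0.2468, y = 0.4976
  THF: x = 0.1581, y = 0.2269
  toluene: x = 0.5951, y = 0.2755

β = 0.8724, x_acetone = 0.2468, y_acetone = 0.4976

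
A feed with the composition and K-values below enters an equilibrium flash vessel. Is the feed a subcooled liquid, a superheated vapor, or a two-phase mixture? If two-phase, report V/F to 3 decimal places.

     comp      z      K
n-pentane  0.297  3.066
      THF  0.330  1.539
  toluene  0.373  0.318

two-phase, V/F = 0.572

ΣzᵢKᵢ = 1.537; Σzᵢ/Kᵢ = 1.484.
Both exceed 1, so a two-phase solution exists.
Iterate (Newton) starting at ψ = 0.5:
  ψ = 0.500: g = 0.0559, g' = -0.766 → ψ = 0.573
  ψ = 0.573: g = -0.0007, g' = -0.789 → ψ = 0.572
Converged at ψ = 0.572.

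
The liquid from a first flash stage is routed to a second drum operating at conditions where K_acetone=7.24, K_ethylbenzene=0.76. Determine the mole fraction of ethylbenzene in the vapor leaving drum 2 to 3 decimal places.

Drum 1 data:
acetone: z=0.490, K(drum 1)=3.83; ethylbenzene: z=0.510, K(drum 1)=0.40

Drum 1:
Let ψ₁ = V/F and solve Σ zᵢ(Kᵢ−1)/(1+ψ₁(Kᵢ−1)) = 0.
Feasibility: ΣzᵢKᵢ = 2.081, Σzᵢ/Kᵢ = 1.403 — both > 1, two phases present.
Newton–Raphson from ψ₁ = 0.35:
  ψ₁ = 0.350: g = 0.3093, g' = -1.285 → ψ₁ = 0.591
  ψ₁ = 0.591: g = 0.0450, g' = -0.990 → ψ₁ = 0.636
Converged at ψ₁ = 0.636.
Drum-1 compositions:
  acetone: x = 0.175, y = 0.670
  ethylbenzene: x = 0.825, y = 0.330
Drum-2 feed = drum-1 liquid: z₂ = (0.1749, 0.8251).
Drum 2:
Binary case is linear: z₁(K₁−1)(1+ψ₂(K₂−1)) + z₂(K₂−1)(1+ψ₂(K₁−1)) = 0
⇒ ψ₂ = [z₁(K₁−1)+z₂(K₂−1)] / [−(K₁−1)(K₂−1)] = 0.8935/1.4976 = 0.597
  acetone: x = 0.037, y = 0.268
  ethylbenzene: x = 0.963, y = 0.732

y_ethylbenzene (drum 2) = 0.732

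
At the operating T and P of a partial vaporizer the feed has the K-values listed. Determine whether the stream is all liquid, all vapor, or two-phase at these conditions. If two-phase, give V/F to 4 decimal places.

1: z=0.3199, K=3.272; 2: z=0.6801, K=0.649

ΣzᵢKᵢ = 1.4881; Σzᵢ/Kᵢ = 1.1457.
Both exceed 1, so a two-phase solution exists.
Rachford–Rice: g(ψ) = Σ zᵢ(Kᵢ−1)/(1+ψ(Kᵢ−1)) = 0.
Newton iteration, ψ⁰ = 0.5:
  ψ = 0.5000: g = 0.05074, g' = -0.4852 → ψ = 0.6046
  ψ = 0.6046: g = 0.00319, g' = -0.4281 → ψ = 0.6120
  ψ = 0.6120: g = 0.00001, g' = -0.4249 → ψ = 0.6121
Converged at ψ = 0.6121.

two-phase, V/F = 0.6121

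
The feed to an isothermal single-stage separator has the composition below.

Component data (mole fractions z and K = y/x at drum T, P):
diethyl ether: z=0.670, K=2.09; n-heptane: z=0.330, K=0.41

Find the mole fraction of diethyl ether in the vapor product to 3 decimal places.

y_diethyl ether = 0.734

Binary case is linear: z₁(K₁−1)(1+ψ(K₂−1)) + z₂(K₂−1)(1+ψ(K₁−1)) = 0
⇒ ψ = [z₁(K₁−1)+z₂(K₂−1)] / [−(K₁−1)(K₂−1)] = 0.5356/0.6431 = 0.833
Compositions from xᵢ = zᵢ/(1+ψ(Kᵢ−1)), yᵢ = Kᵢxᵢ:
  diethyl ether: x = 0.351, y = 0.734
  n-heptane: x = 0.649, y = 0.266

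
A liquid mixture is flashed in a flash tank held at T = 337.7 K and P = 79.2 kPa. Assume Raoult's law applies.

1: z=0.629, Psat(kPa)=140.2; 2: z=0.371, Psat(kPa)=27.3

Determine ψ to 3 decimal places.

ψ = 0.478

Raoult's law: Kᵢ = Pᵢˢᵃᵗ/P = Pᵢˢᵃᵗ/79.2.
  K_1 = 140.2/79.2 = 1.77020, K_2 = 27.3/79.2 = 0.34470
Let ψ = V/F and solve Σ zᵢ(Kᵢ−1)/(1+ψ(Kᵢ−1)) = 0.
Check two-phase: ΣzᵢKᵢ = 1.241 > 1 and Σzᵢ/Kᵢ = 1.432 > 1, so g(0) = 0.241 > 0 and g(1) = -0.432 < 0.
Binary case is linear: z₁(K₁−1)(1+ψ(K₂−1)) + z₂(K₂−1)(1+ψ(K₁−1)) = 0
⇒ ψ = [z₁(K₁−1)+z₂(K₂−1)] / [−(K₁−1)(K₂−1)] = 0.2413/0.5047 = 0.478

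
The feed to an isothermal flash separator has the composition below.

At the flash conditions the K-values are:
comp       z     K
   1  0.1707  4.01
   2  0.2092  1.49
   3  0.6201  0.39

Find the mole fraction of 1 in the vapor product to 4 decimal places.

y_1 = 0.4417

Newton–Raphson from V/F = 0.5:
  V/F = 0.5000: g = -0.25681, g' = -0.7566 → V/F = 0.1606
  V/F = 0.1606: g = 0.02210, g' = -1.0297 → V/F = 0.1820
  V/F = 0.1820: g = 0.00055, g' = -0.9798 → V/F = 0.1826
Converged at V/F = 0.1826.
Compositions from xᵢ = zᵢ/(1+V/F(Kᵢ−1)), yᵢ = Kᵢxᵢ:
  1: x = 0.1102, y = 0.4417
  2: x = 0.1920, y = 0.2861
  3: x = 0.6978, y = 0.2721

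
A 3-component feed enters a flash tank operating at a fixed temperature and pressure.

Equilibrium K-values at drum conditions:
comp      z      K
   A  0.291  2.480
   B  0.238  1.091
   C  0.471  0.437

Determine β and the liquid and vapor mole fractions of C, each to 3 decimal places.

β = 0.301, x_C = 0.567, y_C = 0.248

Newton iteration, β⁰ = 0.5:
  β = 0.500: g = -0.1008, g' = -0.502 → β = 0.299
  β = 0.299: g = 0.0008, g' = -0.524 → β = 0.301
Converged at β = 0.301.
Compositions from xᵢ = zᵢ/(1+β(Kᵢ−1)), yᵢ = Kᵢxᵢ:
  A: x = 0.201, y = 0.500
  B: x = 0.232, y = 0.253
  C: x = 0.567, y = 0.248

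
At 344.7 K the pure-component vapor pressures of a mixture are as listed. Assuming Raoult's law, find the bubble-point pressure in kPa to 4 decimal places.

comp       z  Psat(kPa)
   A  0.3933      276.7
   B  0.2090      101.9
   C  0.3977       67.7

Pbub = 157.0475 kPa

At the bubble point ψ → 0, so ΣzᵢKᵢ = 1 with Kᵢ = Pᵢˢᵃᵗ/P ⇒ P = ΣzᵢPᵢˢᵃᵗ.
P = 0.3933·276.7 + 0.2090·101.9 + 0.3977·67.7 = 157.0475 kPa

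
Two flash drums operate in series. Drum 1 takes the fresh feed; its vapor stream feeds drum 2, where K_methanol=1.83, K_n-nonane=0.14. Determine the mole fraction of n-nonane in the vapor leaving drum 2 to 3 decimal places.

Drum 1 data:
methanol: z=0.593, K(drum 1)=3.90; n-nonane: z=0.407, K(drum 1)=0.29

y_n-nonane (drum 2) = 0.069

Drum 1:
Material balance + equilibrium reduce to Σ zᵢ(Kᵢ−1)/(1+ψ₁(Kᵢ−1)) = 0.
Feasibility: ΣzᵢKᵢ = 2.431, Σzᵢ/Kᵢ = 1.555 — both > 1, two phases present.
Binary case is linear: z₁(K₁−1)(1+ψ₁(K₂−1)) + z₂(K₂−1)(1+ψ₁(K₁−1)) = 0
⇒ ψ₁ = [z₁(K₁−1)+z₂(K₂−1)] / [−(K₁−1)(K₂−1)] = 1.4307/2.0590 = 0.695
Drum-1 compositions:
  methanol: x = 0.197, y = 0.767
  n-nonane: x = 0.803, y = 0.233
Drum-2 feed = drum-1 vapor: z₂ = (0.7670, 0.2330).
Drum 2:
Rachford–Rice: g(ψ₂) = Σ zᵢ(Kᵢ−1)/(1+ψ₂(Kᵢ−1)) = 0.
Check two-phase: ΣzᵢKᵢ = 1.436 > 1 and Σzᵢ/Kᵢ = 2.083 > 1, so g(0) = 0.436 > 0 and g(1) = -1.083 < 0.
Binary case is linear: z₁(K₁−1)(1+ψ₂(K₂−1)) + z₂(K₂−1)(1+ψ₂(K₁−1)) = 0
⇒ ψ₂ = [z₁(K₁−1)+z₂(K₂−1)] / [−(K₁−1)(K₂−1)] = 0.4363/0.7138 = 0.611
  methanol: x = 0.509, y = 0.931
  n-nonane: x = 0.491, y = 0.069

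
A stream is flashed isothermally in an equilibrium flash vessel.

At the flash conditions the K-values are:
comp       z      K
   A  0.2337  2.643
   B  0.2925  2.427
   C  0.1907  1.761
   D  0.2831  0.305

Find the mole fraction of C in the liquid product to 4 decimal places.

x_C = 0.1181

Rachford–Rice: g(ψ) = Σ zᵢ(Kᵢ−1)/(1+ψ(Kᵢ−1)) = 0.
g(0) = ΣzᵢKᵢ − 1 = 0.7497 and g(1) = 1 − Σzᵢ/Kᵢ = -0.2454, so a root lies in (0, 1).
Iterate (Newton) starting at ψ = 0.43:
  ψ = 0.4300: g = 0.31240, g' = -0.7862 → ψ = 0.8273
  ψ = 0.8273: g = -0.01974, g' = -1.0372 → ψ = 0.8083
  ψ = 0.8083: g = -0.00037, g' = -0.9992 → ψ = 0.8079
Converged at ψ = 0.8079.
Compositions from xᵢ = zᵢ/(1+ψ(Kᵢ−1)), yᵢ = Kᵢxᵢ:
  A: x = 0.1004, y = 0.2654
  B: x = 0.1359, y = 0.3297
  C: x = 0.1181, y = 0.2080
  D: x = 0.6456, y = 0.1969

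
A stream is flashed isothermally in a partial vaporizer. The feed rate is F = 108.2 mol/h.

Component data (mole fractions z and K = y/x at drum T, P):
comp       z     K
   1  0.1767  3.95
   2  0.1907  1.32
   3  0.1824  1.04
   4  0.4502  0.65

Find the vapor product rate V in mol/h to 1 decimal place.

Rachford–Rice: g(V/F) = Σ zᵢ(Kᵢ−1)/(1+V/F(Kᵢ−1)) = 0.
Check two-phase: ΣzᵢKᵢ = 1.4320 > 1 and Σzᵢ/Kᵢ = 1.0572 > 1, so g(0) = 0.4320 > 0 and g(1) = -0.0572 < 0.
Newton iteration, V/F⁰ = 0.63:
  V/F = 0.6300: g = 0.03812, g' = -0.2928 → V/F = 0.7602
  V/F = 0.7602: g = 0.00223, g' = -0.2615 → V/F = 0.7687
Converged at V/F = 0.7687.
Then V = V/F·F = 0.7687·108.2 = 83.2 mol/h and L = F − V = 25.0 mol/h.

V = 83.2 mol/h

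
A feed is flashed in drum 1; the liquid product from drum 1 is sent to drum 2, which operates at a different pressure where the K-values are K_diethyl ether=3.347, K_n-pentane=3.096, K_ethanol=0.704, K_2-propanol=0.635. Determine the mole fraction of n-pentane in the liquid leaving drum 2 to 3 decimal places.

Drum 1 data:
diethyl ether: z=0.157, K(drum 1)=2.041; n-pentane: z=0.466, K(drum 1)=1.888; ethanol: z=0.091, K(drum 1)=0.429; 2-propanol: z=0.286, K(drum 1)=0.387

x_n-pentane (drum 2) = 0.108

Drum 1:
Rachford–Rice: g(ψ₁) = Σ zᵢ(Kᵢ−1)/(1+ψ₁(Kᵢ−1)) = 0.
Check two-phase: ΣzᵢKᵢ = 1.350 > 1 and Σzᵢ/Kᵢ = 1.275 > 1, so g(0) = 0.350 > 0 and g(1) = -0.275 < 0.
Newton–Raphson from ψ₁ = 0.48:
  ψ₁ = 0.480: g = 0.0791, g' = -0.528 → ψ₁ = 0.630
  ψ₁ = 0.630: g = -0.0026, g' = -0.571 → ψ₁ = 0.625
Converged at ψ₁ = 0.625.
Drum-1 compositions:
  diethyl ether: x = 0.095, y = 0.194
  n-pentane: x = 0.300, y = 0.566
  ethanol: x = 0.142, y = 0.061
  2-propanol: x = 0.464, y = 0.179
Drum-2 feed = drum-1 liquid: z₂ = (0.0951, 0.2996, 0.1415, 0.4637).
Drum 2:
Let ψ₂ = V/F and solve Σ zᵢ(Kᵢ−1)/(1+ψ₂(Kᵢ−1)) = 0.
Feasibility: ΣzᵢKᵢ = 1.640, Σzᵢ/Kᵢ = 1.057 — both > 1, two phases present.
Newton–Raphson from ψ₂ = 0.5:
  ψ₂ = 0.500: g = 0.1531, g' = -0.534 → ψ₂ = 0.787
  ψ₂ = 0.787: g = 0.0235, g' = -0.395 → ψ₂ = 0.846
  ψ₂ = 0.846: g = 0.0004, g' = -0.381 → ψ₂ = 0.847
Converged at ψ₂ = 0.847.
  diethyl ether: x = 0.032, y = 0.107
  n-pentane: x = 0.108, y = 0.334
  ethanol: x = 0.189, y = 0.133
  2-propanol: x = 0.671, y = 0.426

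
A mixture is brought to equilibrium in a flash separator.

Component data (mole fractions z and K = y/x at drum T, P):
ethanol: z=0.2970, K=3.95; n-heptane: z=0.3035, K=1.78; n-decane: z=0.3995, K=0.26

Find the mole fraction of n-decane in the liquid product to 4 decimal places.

x_n-decane = 0.6746

Rachford–Rice: g(V/F) = Σ zᵢ(Kᵢ−1)/(1+V/F(Kᵢ−1)) = 0.
g(0) = ΣzᵢKᵢ − 1 = 0.8173 and g(1) = 1 − Σzᵢ/Kᵢ = -0.7822, so a root lies in (0, 1).
Newton iteration, V/F⁰ = 0.32:
  V/F = 0.3200: g = 0.25278, g' = -1.1778 → V/F = 0.5346
  V/F = 0.5346: g = 0.01788, g' = -1.0800 → V/F = 0.5512
  V/F = 0.5512: g = -0.00007, g' = -1.0891 → V/F = 0.5511
Converged at V/F = 0.5511.
Compositions from xᵢ = zᵢ/(1+V/F(Kᵢ−1)), yᵢ = Kᵢxᵢ:
  ethanol: x = 0.1131, y = 0.4468
  n-heptane: x = 0.2123, y = 0.3778
  n-decane: x = 0.6746, y = 0.1754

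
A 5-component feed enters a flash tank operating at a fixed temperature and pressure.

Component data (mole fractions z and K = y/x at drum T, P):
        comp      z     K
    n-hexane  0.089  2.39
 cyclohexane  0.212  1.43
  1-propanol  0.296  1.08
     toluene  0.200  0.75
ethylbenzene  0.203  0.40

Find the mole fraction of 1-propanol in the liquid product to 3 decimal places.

x_1-propanol = 0.290

Material balance + equilibrium reduce to Σ zᵢ(Kᵢ−1)/(1+ψ(Kᵢ−1)) = 0.
Check two-phase: ΣzᵢKᵢ = 1.067 > 1 and Σzᵢ/Kᵢ = 1.234 > 1, so g(0) = 0.067 > 0 and g(1) = -0.234 < 0.
Iterate (Newton) starting at ψ = 0.5:
  ψ = 0.500: g = -0.0604, g' = -0.254 → ψ = 0.262
  ψ = 0.262: g = -0.0022, g' = -0.243 → ψ = 0.253
Converged at ψ = 0.253.
Compositions from xᵢ = zᵢ/(1+ψ(Kᵢ−1)), yᵢ = Kᵢxᵢ:
  n-hexane: x = 0.066, y = 0.157
  cyclohexane: x = 0.191, y = 0.273
  1-propanol: x = 0.290, y = 0.313
  toluene: x = 0.213, y = 0.160
  ethylbenzene: x = 0.239, y = 0.096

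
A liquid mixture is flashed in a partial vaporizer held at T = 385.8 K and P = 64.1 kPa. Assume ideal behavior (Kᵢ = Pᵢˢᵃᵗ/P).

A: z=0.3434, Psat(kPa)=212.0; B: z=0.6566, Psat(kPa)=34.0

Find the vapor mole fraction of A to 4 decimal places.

Raoult's law: Kᵢ = Pᵢˢᵃᵗ/P = Pᵢˢᵃᵗ/64.1.
  K_A = 212.0/64.1 = 3.307332, K_B = 34.0/64.1 = 0.530421
Rachford–Rice: g(ψ) = Σ zᵢ(Kᵢ−1)/(1+ψ(Kᵢ−1)) = 0.
Check two-phase: ΣzᵢKᵢ = 1.4840 > 1 and Σzᵢ/Kᵢ = 1.3417 > 1, so g(0) = 0.4840 > 0 and g(1) = -0.3417 < 0.
Binary case is linear: z₁(K₁−1)(1+ψ(K₂−1)) + z₂(K₂−1)(1+ψ(K₁−1)) = 0
⇒ ψ = [z₁(K₁−1)+z₂(K₂−1)] / [−(K₁−1)(K₂−1)] = 0.48401/1.08347 = 0.4467
Compositions from xᵢ = zᵢ/(1+ψ(Kᵢ−1)), yᵢ = Kᵢxᵢ:
  A: x = 0.1691, y = 0.5593
  B: x = 0.8309, y = 0.4407

y_A = 0.5593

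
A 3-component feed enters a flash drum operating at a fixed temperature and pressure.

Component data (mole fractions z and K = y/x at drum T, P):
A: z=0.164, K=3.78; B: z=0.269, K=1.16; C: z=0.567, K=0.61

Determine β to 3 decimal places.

Let β = V/F and solve Σ zᵢ(Kᵢ−1)/(1+β(Kᵢ−1)) = 0.
Check two-phase: ΣzᵢKᵢ = 1.278 > 1 and Σzᵢ/Kᵢ = 1.205 > 1, so g(0) = 0.278 > 0 and g(1) = -0.205 < 0.
Newton–Raphson from β = 0.5:
  β = 0.500: g = -0.0441, g' = -0.361 → β = 0.378
  β = 0.378: g = 0.0036, g' = -0.426 → β = 0.386
Converged at β = 0.386.

β = 0.386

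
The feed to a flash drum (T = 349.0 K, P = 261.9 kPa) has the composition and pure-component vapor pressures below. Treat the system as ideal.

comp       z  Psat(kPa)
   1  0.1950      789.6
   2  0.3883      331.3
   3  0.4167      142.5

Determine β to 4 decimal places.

β = 0.6149

Raoult's law: Kᵢ = Pᵢˢᵃᵗ/P = Pᵢˢᵃᵗ/261.9.
  K_1 = 789.6/261.9 = 3.014891, K_2 = 331.3/261.9 = 1.264987, K_3 = 142.5/261.9 = 0.544101
Let β = V/F and solve Σ zᵢ(Kᵢ−1)/(1+β(Kᵢ−1)) = 0.
g(0) = ΣzᵢKᵢ − 1 = 0.3058 and g(1) = 1 − Σzᵢ/Kᵢ = -0.1375, so a root lies in (0, 1).
Iterate (Newton) starting at β = 0.5:
  β = 0.5000: g = 0.04052, g' = -0.3630 → β = 0.6116
  β = 0.6116: g = 0.00112, g' = -0.3456 → β = 0.6149
Converged at β = 0.6149.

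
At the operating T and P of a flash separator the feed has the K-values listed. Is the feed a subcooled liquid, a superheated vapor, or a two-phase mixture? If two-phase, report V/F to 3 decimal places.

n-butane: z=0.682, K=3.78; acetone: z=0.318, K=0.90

ΣzᵢKᵢ = 2.864; Σzᵢ/Kᵢ = 0.534.
Since Σzᵢ/Kᵢ < 1 the mixture is above its dew point — single vapor phase.

superheated vapor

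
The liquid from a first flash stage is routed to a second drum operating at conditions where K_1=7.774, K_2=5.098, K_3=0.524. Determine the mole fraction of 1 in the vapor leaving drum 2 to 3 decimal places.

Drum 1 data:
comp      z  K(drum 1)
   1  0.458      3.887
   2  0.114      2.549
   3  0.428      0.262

y_1 (drum 2) = 0.390

Drum 1:
Material balance + equilibrium reduce to Σ zᵢ(Kᵢ−1)/(1+ψ₁(Kᵢ−1)) = 0.
Check two-phase: ΣzᵢKᵢ = 2.183 > 1 and Σzᵢ/Kᵢ = 1.796 > 1, so g(0) = 1.183 > 0 and g(1) = -0.796 < 0.
Iterate (Newton) starting at ψ₁ = 0.5:
  ψ₁ = 0.500: g = 0.1401, g' = -1.312 → ψ₁ = 0.607
  ψ₁ = 0.607: g = -0.0005, g' = -1.341 → ψ₁ = 0.606
Converged at ψ₁ = 0.606.
Drum-1 compositions:
  1: x = 0.167, y = 0.647
  2: x = 0.059, y = 0.150
  3: x = 0.775, y = 0.203
Drum-2 feed = drum-1 liquid: z₂ = (0.1665, 0.0588, 0.7747).
Drum 2:
Rachford–Rice: g(ψ₂) = Σ zᵢ(Kᵢ−1)/(1+ψ₂(Kᵢ−1)) = 0.
Feasibility: ΣzᵢKᵢ = 2.000, Σzᵢ/Kᵢ = 1.511 — both > 1, two phases present.
Newton–Raphson from ψ₂ = 0.47:
  ψ₂ = 0.470: g = -0.1231, g' = -0.843 → ψ₂ = 0.324
  ψ₂ = 0.324: g = 0.0206, g' = -1.176 → ψ₂ = 0.341
  ψ₂ = 0.341: g = 0.0005, g' = -1.118 → ψ₂ = 0.342
Converged at ψ₂ = 0.342.
  1: x = 0.050, y = 0.390
  2: x = 0.024, y = 0.125
  3: x = 0.925, y = 0.485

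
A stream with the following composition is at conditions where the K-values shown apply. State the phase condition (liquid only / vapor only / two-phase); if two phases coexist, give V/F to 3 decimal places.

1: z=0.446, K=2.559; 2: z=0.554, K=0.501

ΣzᵢKᵢ = 1.419; Σzᵢ/Kᵢ = 1.280.
Both exceed 1, so a two-phase solution exists.
Rachford–Rice: g(ψ) = Σ zᵢ(Kᵢ−1)/(1+ψ(Kᵢ−1)) = 0.
Binary case is linear: z₁(K₁−1)(1+ψ(K₂−1)) + z₂(K₂−1)(1+ψ(K₁−1)) = 0
⇒ ψ = [z₁(K₁−1)+z₂(K₂−1)] / [−(K₁−1)(K₂−1)] = 0.4189/0.7779 = 0.538

two-phase, V/F = 0.538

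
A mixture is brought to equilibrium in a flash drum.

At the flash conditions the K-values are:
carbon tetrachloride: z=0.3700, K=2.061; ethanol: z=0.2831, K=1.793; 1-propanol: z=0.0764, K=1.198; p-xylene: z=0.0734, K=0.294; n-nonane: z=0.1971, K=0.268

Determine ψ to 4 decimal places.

Rachford–Rice: g(ψ) = Σ zᵢ(Kᵢ−1)/(1+ψ(Kᵢ−1)) = 0.
Feasibility: ΣzᵢKᵢ = 1.4361, Σzᵢ/Kᵢ = 1.3863 — both > 1, two phases present.
Iterate (Newton) starting at ψ = 0.38:
  ψ = 0.3800: g = 0.19566, g' = -0.5903 → ψ = 0.7115
  ψ = 0.7115: g = -0.02471, g' = -0.8179 → ψ = 0.6813
  ψ = 0.6813: g = -0.00069, g' = -0.7737 → ψ = 0.6804
Converged at ψ = 0.6804.

ψ = 0.6804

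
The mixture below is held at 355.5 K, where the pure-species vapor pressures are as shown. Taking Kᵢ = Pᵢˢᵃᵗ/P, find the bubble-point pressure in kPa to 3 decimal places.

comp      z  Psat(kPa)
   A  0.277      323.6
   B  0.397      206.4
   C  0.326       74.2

At the bubble point ψ → 0, so ΣzᵢKᵢ = 1 with Kᵢ = Pᵢˢᵃᵗ/P ⇒ P = ΣzᵢPᵢˢᵃᵗ.
P = 0.277·323.6 + 0.397·206.4 + 0.326·74.2 = 195.767 kPa

Pbub = 195.767 kPa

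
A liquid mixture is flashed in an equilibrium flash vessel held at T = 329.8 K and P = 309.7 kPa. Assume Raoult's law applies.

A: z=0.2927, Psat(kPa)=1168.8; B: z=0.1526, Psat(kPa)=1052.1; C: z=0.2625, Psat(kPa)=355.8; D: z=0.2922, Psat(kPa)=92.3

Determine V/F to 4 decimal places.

V/F = 0.7463

Raoult's law: Kᵢ = Pᵢˢᵃᵗ/P = Pᵢˢᵃᵗ/309.7.
  K_A = 1168.8/309.7 = 3.773975, K_B = 1052.1/309.7 = 3.397159, K_C = 355.8/309.7 = 1.148854, K_D = 92.3/309.7 = 0.298030
Material balance + equilibrium reduce to Σ zᵢ(Kᵢ−1)/(1+V/F(Kᵢ−1)) = 0.
g(0) = ΣzᵢKᵢ − 1 = 1.0117 and g(1) = 1 − Σzᵢ/Kᵢ = -0.3314, so a root lies in (0, 1).
Iterate (Newton) starting at V/F = 0.69:
  V/F = 0.6900: g = 0.05411, g' = -0.9360 → V/F = 0.7478
  V/F = 0.7478: g = -0.00151, g' = -0.9934 → V/F = 0.7463
Converged at V/F = 0.7463.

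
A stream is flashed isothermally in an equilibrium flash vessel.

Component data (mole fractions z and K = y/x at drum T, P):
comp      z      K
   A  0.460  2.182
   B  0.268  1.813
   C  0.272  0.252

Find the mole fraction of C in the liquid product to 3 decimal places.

Newton iteration, ψ⁰ = 0.5:
  ψ = 0.500: g = 0.1716, g' = -0.732 → ψ = 0.735
  ψ = 0.735: g = -0.0241, g' = -1.003 → ψ = 0.711
  ψ = 0.711: g = -0.0006, g' = -0.954 → ψ = 0.710
Converged at ψ = 0.710.
Compositions from xᵢ = zᵢ/(1+ψ(Kᵢ−1)), yᵢ = Kᵢxᵢ:
  A: x = 0.250, y = 0.546
  B: x = 0.170, y = 0.308
  C: x = 0.580, y = 0.146

x_C = 0.580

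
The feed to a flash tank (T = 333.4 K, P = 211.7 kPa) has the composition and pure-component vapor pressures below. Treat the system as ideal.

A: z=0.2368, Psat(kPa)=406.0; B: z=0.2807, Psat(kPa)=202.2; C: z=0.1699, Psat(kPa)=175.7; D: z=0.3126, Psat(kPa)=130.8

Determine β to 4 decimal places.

β = 0.2592

Raoult's law: Kᵢ = Pᵢˢᵃᵗ/P = Pᵢˢᵃᵗ/211.7.
  K_A = 406.0/211.7 = 1.917808, K_B = 202.2/211.7 = 0.955125, K_C = 175.7/211.7 = 0.829948, K_D = 130.8/211.7 = 0.617855
Material balance + equilibrium reduce to Σ zᵢ(Kᵢ−1)/(1+β(Kᵢ−1)) = 0.
Feasibility: ΣzᵢKᵢ = 1.0564, Σzᵢ/Kᵢ = 1.1280 — both > 1, two phases present.
Iterate (Newton) starting at β = 0.5:
  β = 0.5000: g = -0.04316, g' = -0.1699 → β = 0.2460
  β = 0.2460: g = 0.00256, g' = -0.1943 → β = 0.2592
Converged at β = 0.2592.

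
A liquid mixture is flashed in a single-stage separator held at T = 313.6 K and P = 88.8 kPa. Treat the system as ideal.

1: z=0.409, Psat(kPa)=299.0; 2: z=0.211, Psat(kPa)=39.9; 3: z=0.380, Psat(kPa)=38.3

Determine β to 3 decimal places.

β = 0.478

Raoult's law: Kᵢ = Pᵢˢᵃᵗ/P = Pᵢˢᵃᵗ/88.8.
  K_1 = 299.0/88.8 = 3.36712, K_2 = 39.9/88.8 = 0.44932, K_3 = 38.3/88.8 = 0.43131
Newton–Raphson from β = 0.33:
  β = 0.330: g = 0.1355, g' = -1.004 → β = 0.465
  β = 0.465: g = 0.0109, g' = -0.862 → β = 0.478
Converged at β = 0.478.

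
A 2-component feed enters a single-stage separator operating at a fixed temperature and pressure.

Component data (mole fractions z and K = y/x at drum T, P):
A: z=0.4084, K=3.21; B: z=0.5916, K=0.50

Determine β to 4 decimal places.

Material balance + equilibrium reduce to Σ zᵢ(Kᵢ−1)/(1+β(Kᵢ−1)) = 0.
Check two-phase: ΣzᵢKᵢ = 1.6068 > 1 and Σzᵢ/Kᵢ = 1.3104 > 1, so g(0) = 0.6068 > 0 and g(1) = -0.3104 < 0.
Newton iteration, β⁰ = 0.5:
  β = 0.5000: g = 0.03437, g' = -0.7131 → β = 0.5482
  β = 0.5482: g = 0.00062, g' = -0.6885 → β = 0.5491
Converged at β = 0.5491.

β = 0.5491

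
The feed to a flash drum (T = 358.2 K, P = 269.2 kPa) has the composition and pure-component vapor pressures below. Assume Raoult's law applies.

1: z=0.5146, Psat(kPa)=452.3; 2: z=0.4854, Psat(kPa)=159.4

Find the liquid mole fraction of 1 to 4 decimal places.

x_1 = 0.3749

Raoult's law: Kᵢ = Pᵢˢᵃᵗ/P = Pᵢˢᵃᵗ/269.2.
  K_1 = 452.3/269.2 = 1.680163, K_2 = 159.4/269.2 = 0.592125
Rachford–Rice: g(ψ) = Σ zᵢ(Kᵢ−1)/(1+ψ(Kᵢ−1)) = 0.
Check two-phase: ΣzᵢKᵢ = 1.1520 > 1 and Σzᵢ/Kᵢ = 1.1260 > 1, so g(0) = 0.1520 > 0 and g(1) = -0.1260 < 0.
Newton iteration, ψ⁰ = 0.69:
  ψ = 0.6900: g = -0.03731, g' = -0.2667 → ψ = 0.5501
  ψ = 0.5501: g = -0.00054, g' = -0.2603 → ψ = 0.5480
Converged at ψ = 0.5480.
Compositions from xᵢ = zᵢ/(1+ψ(Kᵢ−1)), yᵢ = Kᵢxᵢ:
  1: x = 0.3749, y = 0.6298
  2: x = 0.6251, y = 0.3702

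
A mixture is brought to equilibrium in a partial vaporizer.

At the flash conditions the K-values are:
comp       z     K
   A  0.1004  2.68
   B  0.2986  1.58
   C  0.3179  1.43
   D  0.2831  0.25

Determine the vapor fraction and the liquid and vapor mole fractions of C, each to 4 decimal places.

ψ = 0.4978, x_C = 0.2618, y_C = 0.3744

Material balance + equilibrium reduce to Σ zᵢ(Kᵢ−1)/(1+ψ(Kᵢ−1)) = 0.
Feasibility: ΣzᵢKᵢ = 1.2662, Σzᵢ/Kᵢ = 1.5812 — both > 1, two phases present.
Newton iteration, ψ⁰ = 0.5:
  ψ = 0.5000: g = -0.00129, g' = -0.5915 → ψ = 0.4978
Converged at ψ = 0.4978.
Compositions from xᵢ = zᵢ/(1+ψ(Kᵢ−1)), yᵢ = Kᵢxᵢ:
  A: x = 0.0547, y = 0.1465
  B: x = 0.2317, y = 0.3661
  C: x = 0.2618, y = 0.3744
  D: x = 0.4518, y = 0.1129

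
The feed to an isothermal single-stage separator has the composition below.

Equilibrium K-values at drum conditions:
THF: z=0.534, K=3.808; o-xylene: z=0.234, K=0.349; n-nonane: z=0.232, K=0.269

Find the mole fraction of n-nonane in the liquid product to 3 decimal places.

x_n-nonane = 0.416

Newton iteration, β⁰ = 0.5:
  β = 0.500: g = 0.1306, g' = -1.254 → β = 0.604
  β = 0.604: g = 0.0013, g' = -1.246 → β = 0.605
Converged at β = 0.605.
Compositions from xᵢ = zᵢ/(1+β(Kᵢ−1)), yᵢ = Kᵢxᵢ:
  THF: x = 0.198, y = 0.753
  o-xylene: x = 0.386, y = 0.135
  n-nonane: x = 0.416, y = 0.112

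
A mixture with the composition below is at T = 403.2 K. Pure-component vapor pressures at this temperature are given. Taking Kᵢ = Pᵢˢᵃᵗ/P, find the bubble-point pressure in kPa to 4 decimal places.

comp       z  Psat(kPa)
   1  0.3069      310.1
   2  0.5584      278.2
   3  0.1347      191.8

At the bubble point ψ → 0, so ΣzᵢKᵢ = 1 with Kᵢ = Pᵢˢᵃᵗ/P ⇒ P = ΣzᵢPᵢˢᵃᵗ.
P = 0.3069·310.1 + 0.5584·278.2 + 0.1347·191.8 = 276.3520 kPa

Pbub = 276.3520 kPa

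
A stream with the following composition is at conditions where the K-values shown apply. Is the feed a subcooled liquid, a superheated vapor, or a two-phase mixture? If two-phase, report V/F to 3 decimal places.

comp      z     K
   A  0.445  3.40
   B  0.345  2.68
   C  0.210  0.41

ΣzᵢKᵢ = 2.524; Σzᵢ/Kᵢ = 0.772.
Since Σzᵢ/Kᵢ < 1 the mixture is above its dew point — single vapor phase.

superheated vapor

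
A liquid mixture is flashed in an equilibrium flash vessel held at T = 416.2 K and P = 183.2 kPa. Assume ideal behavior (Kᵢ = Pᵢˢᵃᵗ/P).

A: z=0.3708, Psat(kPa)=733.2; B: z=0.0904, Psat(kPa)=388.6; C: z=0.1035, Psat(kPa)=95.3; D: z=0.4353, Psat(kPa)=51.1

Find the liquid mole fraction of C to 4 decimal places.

x_C = 0.1329

Raoult's law: Kᵢ = Pᵢˢᵃᵗ/P = Pᵢˢᵃᵗ/183.2.
  K_A = 733.2/183.2 = 4.002183, K_B = 388.6/183.2 = 2.121179, K_C = 95.3/183.2 = 0.520197, K_D = 51.1/183.2 = 0.278930
Newton–Raphson from β = 0.46:
  β = 0.4600: g = 0.00102, g' = -1.1850 → β = 0.4609
Converged at β = 0.4609.
Compositions from xᵢ = zᵢ/(1+β(Kᵢ−1)), yᵢ = Kᵢxᵢ:
  A: x = 0.1556, y = 0.6226
  B: x = 0.0596, y = 0.1264
  C: x = 0.1329, y = 0.0691
  D: x = 0.6519, y = 0.1818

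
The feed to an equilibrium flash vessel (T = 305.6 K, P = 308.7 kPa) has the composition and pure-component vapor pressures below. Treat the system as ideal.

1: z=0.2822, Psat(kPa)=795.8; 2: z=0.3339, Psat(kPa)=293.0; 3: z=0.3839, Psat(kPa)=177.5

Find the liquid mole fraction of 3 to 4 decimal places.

x_3 = 0.5081

Raoult's law: Kᵢ = Pᵢˢᵃᵗ/P = Pᵢˢᵃᵗ/308.7.
  K_1 = 795.8/308.7 = 2.577907, K_2 = 293.0/308.7 = 0.949142, K_3 = 177.5/308.7 = 0.574992
Newton–Raphson from ψ = 0.5:
  ψ = 0.5000: g = 0.02429, g' = -0.3323 → ψ = 0.5731
  ψ = 0.5731: g = 0.00064, g' = -0.3159 → ψ = 0.5751
Converged at ψ = 0.5751.
Compositions from xᵢ = zᵢ/(1+ψ(Kᵢ−1)), yᵢ = Kᵢxᵢ:
  1: x = 0.1479, y = 0.3814
  2: x = 0.3440, y = 0.3265
  3: x = 0.5081, y = 0.2922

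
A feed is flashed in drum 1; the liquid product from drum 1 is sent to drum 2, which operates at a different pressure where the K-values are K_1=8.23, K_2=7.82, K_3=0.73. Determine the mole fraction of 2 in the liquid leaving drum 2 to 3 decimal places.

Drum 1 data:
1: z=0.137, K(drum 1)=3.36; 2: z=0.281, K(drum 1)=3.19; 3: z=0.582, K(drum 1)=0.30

x_2 (drum 2) = 0.026

Drum 1:
Newton iteration, ψ₁⁰ = 0.4:
  ψ₁ = 0.400: g = -0.0715, g' = -1.135 → ψ₁ = 0.337
  ψ₁ = 0.337: g = 0.0010, g' = -1.171 → ψ₁ = 0.338
Converged at ψ₁ = 0.338.
Drum-1 compositions:
  1: x = 0.076, y = 0.256
  2: x = 0.162, y = 0.515
  3: x = 0.762, y = 0.229
Drum-2 feed = drum-1 liquid: z₂ = (0.0762, 0.1615, 0.7623).
Drum 2:
Rachford–Rice: g(ψ₂) = Σ zᵢ(Kᵢ−1)/(1+ψ₂(Kᵢ−1)) = 0.
Check two-phase: ΣzᵢKᵢ = 2.447 > 1 and Σzᵢ/Kᵢ = 1.074 > 1, so g(0) = 1.447 > 0 and g(1) = -0.074 < 0.
Newton–Raphson from ψ₂ = 0.5:
  ψ₂ = 0.500: g = 0.1312, g' = -0.648 → ψ₂ = 0.703
  ψ₂ = 0.703: g = 0.0268, g' = -0.416 → ψ₂ = 0.767
  ψ₂ = 0.767: g = 0.0014, g' = -0.375 → ψ₂ = 0.771
Converged at ψ₂ = 0.771.
  1: x = 0.012, y = 0.095
  2: x = 0.026, y = 0.202
  3: x = 0.963, y = 0.703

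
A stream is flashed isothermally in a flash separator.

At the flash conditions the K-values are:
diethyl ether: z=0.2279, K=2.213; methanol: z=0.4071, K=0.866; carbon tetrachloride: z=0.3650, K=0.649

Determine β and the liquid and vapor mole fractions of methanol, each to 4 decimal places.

β = 0.3109, x_methanol = 0.4248, y_methanol = 0.3679

Newton iteration, β⁰ = 0.6:
  β = 0.6000: g = -0.06162, g' = -0.1931 → β = 0.2810
  β = 0.2810: g = 0.00736, g' = -0.2498 → β = 0.3104
  β = 0.3104: g = 0.00012, g' = -0.2416 → β = 0.3109
Converged at β = 0.3109.
Compositions from xᵢ = zᵢ/(1+β(Kᵢ−1)), yᵢ = Kᵢxᵢ:
  diethyl ether: x = 0.1655, y = 0.3662
  methanol: x = 0.4248, y = 0.3679
  carbon tetrachloride: x = 0.4097, y = 0.2659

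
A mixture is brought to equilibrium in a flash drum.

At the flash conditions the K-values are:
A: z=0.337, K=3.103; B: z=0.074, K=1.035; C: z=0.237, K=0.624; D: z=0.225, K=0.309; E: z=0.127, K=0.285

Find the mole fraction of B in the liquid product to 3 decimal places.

Newton–Raphson from ψ = 0.41:
  ψ = 0.410: g = -0.0676, g' = -0.816 → ψ = 0.327
  ψ = 0.327: g = 0.0014, g' = -0.857 → ψ = 0.329
Converged at ψ = 0.329.
Compositions from xᵢ = zᵢ/(1+ψ(Kᵢ−1)), yᵢ = Kᵢxᵢ:
  A: x = 0.199, y = 0.618
  B: x = 0.073, y = 0.076
  C: x = 0.270, y = 0.169
  D: x = 0.291, y = 0.090
  E: x = 0.166, y = 0.047

x_B = 0.073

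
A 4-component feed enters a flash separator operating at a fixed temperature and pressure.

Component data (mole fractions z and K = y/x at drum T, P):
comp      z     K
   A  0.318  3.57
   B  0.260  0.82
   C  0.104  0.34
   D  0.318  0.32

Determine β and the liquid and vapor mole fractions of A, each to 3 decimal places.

β = 0.358, x_A = 0.166, y_A = 0.591

Material balance + equilibrium reduce to Σ zᵢ(Kᵢ−1)/(1+β(Kᵢ−1)) = 0.
Check two-phase: ΣzᵢKᵢ = 1.486 > 1 and Σzᵢ/Kᵢ = 1.706 > 1, so g(0) = 0.486 > 0 and g(1) = -0.706 < 0.
Iterate (Newton) starting at β = 0.38:
  β = 0.380: g = -0.0200, g' = -0.895 → β = 0.358
Converged at β = 0.358.
Compositions from xᵢ = zᵢ/(1+β(Kᵢ−1)), yᵢ = Kᵢxᵢ:
  A: x = 0.166, y = 0.591
  B: x = 0.278, y = 0.228
  C: x = 0.136, y = 0.046
  D: x = 0.420, y = 0.134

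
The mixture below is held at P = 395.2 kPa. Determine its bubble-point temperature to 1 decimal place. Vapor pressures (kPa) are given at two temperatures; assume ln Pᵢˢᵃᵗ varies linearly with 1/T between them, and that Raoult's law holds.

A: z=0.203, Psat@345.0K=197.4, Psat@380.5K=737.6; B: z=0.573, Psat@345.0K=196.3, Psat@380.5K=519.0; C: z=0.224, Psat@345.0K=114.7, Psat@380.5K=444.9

T = 369.6 K

Bubble-point temperature: ΣzᵢPᵢˢᵃᵗ(T) = P. Interpolate ln Pᵢˢᵃᵗ = aᵢ + bᵢ/T.
  T = 345.0 K: ΣzᵢPᵢˢᵃᵗ = 178.24 kPa
  T = 380.5 K: ΣzᵢPᵢˢᵃᵗ = 546.78 kPa
  T = 362.8 K: ΣzᵢPᵢˢᵃᵗ = 320.11 kPa
  T = 371.6 K: ΣzᵢPᵢˢᵃᵗ = 420.02 kPa
  T = 367.2 K: ΣzᵢPᵢˢᵃᵗ = 367.19 kPa
  T = 369.4 K: ΣzᵢPᵢˢᵃᵗ = 392.85 kPa
Interpolating between 369.4 K and 371.6 K gives T ≈ 369.6 K.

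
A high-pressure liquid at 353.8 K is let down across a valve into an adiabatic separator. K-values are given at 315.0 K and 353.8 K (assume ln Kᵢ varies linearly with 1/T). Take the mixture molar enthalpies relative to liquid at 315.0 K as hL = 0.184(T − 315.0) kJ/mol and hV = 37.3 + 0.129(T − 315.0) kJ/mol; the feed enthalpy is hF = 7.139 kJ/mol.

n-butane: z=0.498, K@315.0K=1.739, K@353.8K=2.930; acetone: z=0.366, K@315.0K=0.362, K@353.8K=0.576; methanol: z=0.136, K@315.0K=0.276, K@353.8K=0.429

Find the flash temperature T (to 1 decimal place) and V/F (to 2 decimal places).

Adiabatic flash: solve Rachford–Rice at each trial T, then check hF = ψ·hV(T) + (1−ψ)·hL(T).
  T = 315.0 K: K = (1.739, 0.362, 0.276), RR gives ψ = 0.074, H_out = 2.747 kJ/mol
  T = 353.8 K: K = (2.930, 0.576, 0.429), RR gives ψ = 0.800, H_out = 35.272 kJ/mol
  T = 334.4 K: K = (2.292, 0.463, 0.349), RR gives ψ = 0.485, H_out = 21.148 kJ/mol
  T = 324.7 K: K = (2.005, 0.411, 0.311), RR gives ψ = 0.308, H_out = 13.091 kJ/mol
  T = 319.9 K: K = (1.870, 0.386, 0.294), RR gives ψ = 0.202, H_out = 8.393 kJ/mol
  T = 317.4 K: K = (1.803, 0.374, 0.285), RR gives ψ = 0.140, H_out = 5.645 kJ/mol
  T = 318.6 K: K = (1.835, 0.380, 0.289), RR gives ψ = 0.171, H_out = 6.995 kJ/mol
Linear interpolation between T = 318.6 (H_out = 6.995) and T = 319.9 (H_out = 8.393) on hF = 7.139 gives T ≈ 318.7 K, at which ψ = 0.17.

T = 318.7 K, V/F = 0.17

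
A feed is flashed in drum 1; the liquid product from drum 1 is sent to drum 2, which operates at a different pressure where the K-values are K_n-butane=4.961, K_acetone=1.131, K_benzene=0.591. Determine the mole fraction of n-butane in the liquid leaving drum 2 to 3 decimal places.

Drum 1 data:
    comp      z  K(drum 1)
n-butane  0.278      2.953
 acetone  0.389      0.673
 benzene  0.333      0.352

x_n-butane (drum 2) = 0.047

Drum 1:
Rachford–Rice: g(ψ₁) = Σ zᵢ(Kᵢ−1)/(1+ψ₁(Kᵢ−1)) = 0.
g(0) = ΣzᵢKᵢ − 1 = 0.200 and g(1) = 1 − Σzᵢ/Kᵢ = -0.618, so a root lies in (0, 1).
Newton–Raphson from ψ₁ = 0.69:
  ψ₁ = 0.690: g = -0.3233, g' = -0.719 → ψ₁ = 0.241
  ψ₁ = 0.241: g = -0.0243, g' = -0.736 → ψ₁ = 0.208
Converged at ψ₁ = 0.208.
Drum-1 compositions:
  n-butane: x = 0.198, y = 0.584
  acetone: x = 0.417, y = 0.281
  benzene: x = 0.385, y = 0.136
Drum-2 feed = drum-1 liquid: z₂ = (0.1976, 0.4174, 0.3850).
Drum 2:
Newton iteration, ψ₂⁰ = 0.36:
  ψ₂ = 0.360: g = 0.1903, g' = -0.622 → ψ₂ = 0.666
  ψ₂ = 0.666: g = 0.0491, g' = -0.362 → ψ₂ = 0.802
  ψ₂ = 0.802: g = 0.0027, g' = -0.326 → ψ₂ = 0.810
Converged at ψ₂ = 0.810.
  n-butane: x = 0.047, y = 0.233
  acetone: x = 0.377, y = 0.427
  benzene: x = 0.576, y = 0.340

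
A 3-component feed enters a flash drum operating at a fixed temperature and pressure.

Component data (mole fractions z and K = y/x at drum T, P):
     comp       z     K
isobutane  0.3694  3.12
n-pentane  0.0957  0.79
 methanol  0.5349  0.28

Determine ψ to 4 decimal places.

Newton–Raphson from ψ = 0.5:
  ψ = 0.5000: g = -0.24406, g' = -1.0735 → ψ = 0.2726
  ψ = 0.2726: g = -0.00424, g' = -1.1008 → ψ = 0.2688
Converged at ψ = 0.2688.

ψ = 0.2688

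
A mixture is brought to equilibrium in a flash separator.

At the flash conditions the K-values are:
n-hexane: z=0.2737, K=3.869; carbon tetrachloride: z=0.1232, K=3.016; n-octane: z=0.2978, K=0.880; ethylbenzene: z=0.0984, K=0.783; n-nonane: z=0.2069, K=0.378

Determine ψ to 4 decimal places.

Newton–Raphson from ψ = 0.5:
  ψ = 0.5000: g = 0.19749, g' = -0.6836 → ψ = 0.7889
  ψ = 0.7889: g = 0.01859, g' = -0.6067 → ψ = 0.8195
  ψ = 0.8195: g = -0.00015, g' = -0.6170 → ψ = 0.8193
Converged at ψ = 0.8193.

ψ = 0.8193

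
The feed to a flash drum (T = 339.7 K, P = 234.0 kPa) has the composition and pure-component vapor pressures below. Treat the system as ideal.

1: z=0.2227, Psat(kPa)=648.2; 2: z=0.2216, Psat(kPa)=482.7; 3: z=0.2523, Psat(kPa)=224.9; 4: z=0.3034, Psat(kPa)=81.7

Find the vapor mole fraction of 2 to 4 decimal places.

y_2 = 0.2788

Raoult's law: Kᵢ = Pᵢˢᵃᵗ/P = Pᵢˢᵃᵗ/234.0.
  K_1 = 648.2/234.0 = 2.770085, K_2 = 482.7/234.0 = 2.062821, K_3 = 224.9/234.0 = 0.961111, K_4 = 81.7/234.0 = 0.349145
Let β = V/F and solve Σ zᵢ(Kᵢ−1)/(1+β(Kᵢ−1)) = 0.
Check two-phase: ΣzᵢKᵢ = 1.4224 > 1 and Σzᵢ/Kᵢ = 1.3193 > 1, so g(0) = 0.4224 > 0 and g(1) = -0.3193 < 0.
Iterate (Newton) starting at β = 0.42:
  β = 0.4200: g = 0.10721, g' = -0.5930 → β = 0.6008
  β = 0.6008: g = 0.00047, g' = -0.6041 → β = 0.6016
Converged at β = 0.6016.
Compositions from xᵢ = zᵢ/(1+β(Kᵢ−1)), yᵢ = Kᵢxᵢ:
  1: x = 0.1079, y = 0.2988
  2: x = 0.1352, y = 0.2788
  3: x = 0.2583, y = 0.2483
  4: x = 0.4986, y = 0.1741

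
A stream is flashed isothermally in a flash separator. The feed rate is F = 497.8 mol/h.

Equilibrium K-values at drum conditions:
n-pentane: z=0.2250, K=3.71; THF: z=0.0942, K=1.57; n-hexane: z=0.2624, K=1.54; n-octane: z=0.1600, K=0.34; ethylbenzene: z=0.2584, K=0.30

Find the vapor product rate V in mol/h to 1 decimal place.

V = 234.5 mol/h

Rachford–Rice: g(ψ) = Σ zᵢ(Kᵢ−1)/(1+ψ(Kᵢ−1)) = 0.
g(0) = ΣzᵢKᵢ − 1 = 0.5187 and g(1) = 1 − Σzᵢ/Kᵢ = -0.6230, so a root lies in (0, 1).
Newton iteration, ψ⁰ = 0.44:
  ψ = 0.4400: g = 0.02534, g' = -0.8161 → ψ = 0.4710
  ψ = 0.4710: g = 0.00003, g' = -0.8151 → ψ = 0.4711
Converged at ψ = 0.4711.
Then V = ψ·F = 0.4711·497.8 = 234.5 mol/h and L = F − V = 263.3 mol/h.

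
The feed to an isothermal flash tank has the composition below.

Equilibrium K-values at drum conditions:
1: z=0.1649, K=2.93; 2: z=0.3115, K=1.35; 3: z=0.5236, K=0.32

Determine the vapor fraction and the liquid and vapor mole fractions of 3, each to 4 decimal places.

Material balance + equilibrium reduce to Σ zᵢ(Kᵢ−1)/(1+ψ(Kᵢ−1)) = 0.
g(0) = ΣzᵢKᵢ − 1 = 0.0712 and g(1) = 1 − Σzᵢ/Kᵢ = -0.9233, so a root lies in (0, 1).
Newton iteration, ψ⁰ = 0.48:
  ψ = 0.4800: g = -0.27002, g' = -0.7271 → ψ = 0.1086
  ψ = 0.1086: g = -0.01631, g' = -0.7375 → ψ = 0.0865
  ψ = 0.0865: g = 0.00025, g' = -0.7603 → ψ = 0.0868
Converged at ψ = 0.0868.
Compositions from xᵢ = zᵢ/(1+ψ(Kᵢ−1)), yᵢ = Kᵢxᵢ:
  1: x = 0.1412, y = 0.4138
  2: x = 0.3023, y = 0.4081
  3: x = 0.5565, y = 0.1781

ψ = 0.0868, x_3 = 0.5565, y_3 = 0.1781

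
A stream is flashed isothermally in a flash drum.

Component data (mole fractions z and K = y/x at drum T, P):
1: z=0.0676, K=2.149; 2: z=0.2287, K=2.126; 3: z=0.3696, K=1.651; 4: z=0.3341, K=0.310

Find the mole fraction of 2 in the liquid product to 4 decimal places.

Let ψ = V/F and solve Σ zᵢ(Kᵢ−1)/(1+ψ(Kᵢ−1)) = 0.
g(0) = ΣzᵢKᵢ − 1 = 0.3453 and g(1) = 1 − Σzᵢ/Kᵢ = -0.4406, so a root lies in (0, 1).
Iterate (Newton) starting at ψ = 0.53:
  ψ = 0.5300: g = 0.02500, g' = -0.6301 → ψ = 0.5697
  ψ = 0.5697: g = -0.00048, g' = -0.6554 → ψ = 0.5689
Converged at ψ = 0.5689.
Compositions from xᵢ = zᵢ/(1+ψ(Kᵢ−1)), yᵢ = Kᵢxᵢ:
  1: x = 0.0409, y = 0.0878
  2: x = 0.1394, y = 0.2964
  3: x = 0.2697, y = 0.4453
  4: x = 0.5500, y = 0.1705

x_2 = 0.1394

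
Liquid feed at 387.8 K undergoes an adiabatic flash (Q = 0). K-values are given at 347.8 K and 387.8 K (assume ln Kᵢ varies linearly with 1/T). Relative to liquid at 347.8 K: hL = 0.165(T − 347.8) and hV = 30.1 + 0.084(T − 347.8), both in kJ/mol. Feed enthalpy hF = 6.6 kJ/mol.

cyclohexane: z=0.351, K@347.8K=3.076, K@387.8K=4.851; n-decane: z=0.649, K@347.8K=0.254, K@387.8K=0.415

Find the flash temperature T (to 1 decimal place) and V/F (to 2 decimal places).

T = 352.6 K, V/F = 0.20

Adiabatic flash: solve Rachford–Rice at each trial T, then check hF = ψ·hV(T) + (1−ψ)·hL(T).
  T = 347.8 K: K = (3.076, 0.254), RR gives ψ = 0.158, H_out = 4.752 kJ/mol
  T = 387.8 K: K = (4.851, 0.415), RR gives ψ = 0.431, H_out = 18.189 kJ/mol
  T = 367.8 K: K = (3.911, 0.329), RR gives ψ = 0.300, H_out = 11.849 kJ/mol
  T = 357.8 K: K = (3.480, 0.290), RR gives ψ = 0.233, H_out = 8.468 kJ/mol
  T = 352.8 K: K = (3.275, 0.272), RR gives ψ = 0.197, H_out = 6.664 kJ/mol
  T = 350.3 K: K = (3.175, 0.263), RR gives ψ = 0.178, H_out = 5.724 kJ/mol
  T = 351.6 K: K = (3.226, 0.267), RR gives ψ = 0.188, H_out = 6.217 kJ/mol
Linear interpolation between T = 351.6 (H_out = 6.217) and T = 352.8 (H_out = 6.664) on hF = 6.6 gives T ≈ 352.6 K, at which ψ = 0.20.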